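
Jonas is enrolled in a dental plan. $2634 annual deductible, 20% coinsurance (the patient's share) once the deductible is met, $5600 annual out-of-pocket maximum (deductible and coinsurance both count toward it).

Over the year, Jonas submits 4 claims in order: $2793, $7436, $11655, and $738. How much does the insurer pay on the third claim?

Claim 1 — $2793: deductible takes $2634, $159 remains; patient's 20% is $31.80. Patient pays $2665.80; OOP now $2665.80. Insurer: $2793 − $2665.80 = $127.20.
Claim 2 — $7436: deductible already satisfied, so patient's share is 20% × $7436 = $1487.20. Patient pays $1487.20; OOP now $4153. Plan pays $7436 − $1487.20 = $5948.80.
Claim 3 — $11655: deductible met; 20% of $11655 = $2331. OOP would hit $6484 > $5600, so the cap limits the patient to $5600 − $4153 = $1447. Insurer: $11655 − $1447 = $10208.

$10208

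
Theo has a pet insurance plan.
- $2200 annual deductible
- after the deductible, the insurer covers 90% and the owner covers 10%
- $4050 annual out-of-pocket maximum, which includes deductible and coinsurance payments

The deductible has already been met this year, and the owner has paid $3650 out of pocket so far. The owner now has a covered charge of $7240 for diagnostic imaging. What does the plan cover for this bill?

$6840

The deductible is already satisfied, so the full bill goes to coinsurance.
10% of $7240 = $724 falls to the owner.
Year-to-date out-of-pocket would reach $3650 + $724 = $4374, above the $4050 maximum, so the owner pays only $4050 − $3650 = $400.
The plan picks up $7240 − $400 = $6840.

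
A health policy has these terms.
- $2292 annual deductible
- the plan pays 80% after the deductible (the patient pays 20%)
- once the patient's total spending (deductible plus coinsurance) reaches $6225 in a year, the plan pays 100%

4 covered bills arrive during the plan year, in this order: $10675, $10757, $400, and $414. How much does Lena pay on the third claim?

Claim 1 ($10675): $2292 to deductible, leaving $8383; patient's 20% is $1676.60. Patient owes $3968.60 (running OOP $3968.60).
Claim 2 ($10757): deductible already satisfied, so patient's share is 20% × $10757 = $2151.40. Patient owes $2151.40 (running OOP $6120).
Claim 3 ($400): deductible met; 20% of $400 = $80. Patient owes $80 (running OOP $6200).

$80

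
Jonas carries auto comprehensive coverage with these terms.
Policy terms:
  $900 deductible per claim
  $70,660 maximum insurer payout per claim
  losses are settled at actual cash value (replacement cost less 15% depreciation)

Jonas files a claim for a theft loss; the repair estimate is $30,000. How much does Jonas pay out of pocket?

$5,400

Actual cash value after 15% depreciation: $30,000 × 85% = $25,500.
Less the $900 deductible: $25,500 − $900 = $24,600.
That's under the $70,660 cap, so the insurer reimburses the full $24,600.
Out of pocket: $30,000 − $24,600 = $5,400.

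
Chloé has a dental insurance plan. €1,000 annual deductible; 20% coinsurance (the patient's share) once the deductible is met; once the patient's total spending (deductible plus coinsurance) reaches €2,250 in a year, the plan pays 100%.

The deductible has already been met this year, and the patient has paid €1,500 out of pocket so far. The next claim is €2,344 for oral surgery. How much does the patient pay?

€468.80

With the deductible met, the entire €2,344 is subject to coinsurance.
20% of €2,344 = €468.80 falls to the patient.
Cumulative spending €1,500 + €468.80 = €1,968.80 stays under the €2,250 maximum.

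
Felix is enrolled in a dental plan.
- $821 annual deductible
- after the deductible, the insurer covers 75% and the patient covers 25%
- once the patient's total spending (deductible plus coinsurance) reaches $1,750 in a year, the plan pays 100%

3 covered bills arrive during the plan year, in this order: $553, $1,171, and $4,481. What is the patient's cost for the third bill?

Claim 1 ($553): all of it applies to the deductible. Patient pays $553; OOP now $553.
Claim 2 ($1,171): $268 finishes the deductible; $903 goes to coinsurance; 25% of $903 = $225.75. Patient owes $493.75 (running OOP $1,046.75).
Claim 3 ($4,481): deductible met; 25% of $4,481 = $1,120.25. That would push OOP to $2,167, over the $1,750 cap, so patient pays $1,750 − $1,046.75 = $703.25.

$703.25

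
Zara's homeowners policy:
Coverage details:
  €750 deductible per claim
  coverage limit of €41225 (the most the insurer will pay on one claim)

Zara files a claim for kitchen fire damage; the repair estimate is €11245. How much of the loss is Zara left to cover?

Less the €750 deductible: €11245 − €750 = €10495.
That's under the €41225 cap, so the insurer reimburses the full €10495.
Homeowner's share is the uncovered remainder: €11245 − €10495 = €750.

€750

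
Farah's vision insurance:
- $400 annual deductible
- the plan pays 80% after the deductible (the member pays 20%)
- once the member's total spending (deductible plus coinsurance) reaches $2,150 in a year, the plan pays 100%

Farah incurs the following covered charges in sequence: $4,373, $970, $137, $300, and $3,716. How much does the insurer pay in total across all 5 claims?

Claim 1 ($4,373): $400 finishes the deductible; $3,973 goes to coinsurance; coinsurance $3,973 × 20% = $794.60. Member owes $1,194.60 (running OOP $1,194.60). Plan pays $4,373 − $1,194.60 = $3,178.40.
Claim 2 ($970): deductible met; 20% of $970 = $194. Member owes $194 (running OOP $1,388.60). Plan pays $970 − $194 = $776.
Claim 3 ($137): deductible met; 20% of $137 = $27.40. Member pays $27.40; OOP now $1,416. Insurer: $137 − $27.40 = $109.60.
Claim 4 ($300): 20% coinsurance on $300 = $60. Member owes $60 (running OOP $1,476). Plan pays $300 − $60 = $240.
Claim 5 ($3,716): 20% coinsurance on $3,716 = $743.20. That would push OOP to $2,219.20, over the $2,150 cap, so member pays $2,150 − $1,476 = $674. Insurer: $3,716 − $674 = $3,042.
Insurer total: $3,178.40 + $776 + $109.60 + $240 + $3,042 = $7,346.

$7,346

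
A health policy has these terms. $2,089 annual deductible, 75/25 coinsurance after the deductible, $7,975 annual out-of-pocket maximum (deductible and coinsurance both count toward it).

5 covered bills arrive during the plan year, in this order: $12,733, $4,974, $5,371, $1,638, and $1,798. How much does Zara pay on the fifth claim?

$229.25

#1 ($12,733): $2,089 to deductible, leaving $10,644; coinsurance $10,644 × 25% = $2,661. Patient owes $4,750 (running OOP $4,750).
#2 ($4,974): deductible already satisfied, so patient's share is 25% × $4,974 = $1,243.50. Patient owes $1,243.50 (running OOP $5,993.50).
#3 ($5,371): deductible already satisfied, so patient's share is 25% × $5,371 = $1,342.75. Cost to patient: $1,342.75. OOP to date $7,336.25.
#4 ($1,638): 25% coinsurance on $1,638 = $409.50. Patient pays $409.50; OOP now $7,745.75.
#5 ($1,798): deductible already satisfied, so patient's share is 25% × $1,798 = $449.50. Adding that to $7,745.75 gives $8,195.25, past the $7,975 cap; patient pays only $7,975 − $7,745.75 = $229.25.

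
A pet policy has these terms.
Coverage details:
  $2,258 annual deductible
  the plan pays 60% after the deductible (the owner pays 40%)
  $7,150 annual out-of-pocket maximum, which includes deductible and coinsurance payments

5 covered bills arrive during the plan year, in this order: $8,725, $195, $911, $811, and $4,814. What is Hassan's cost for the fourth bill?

$324.40

#1 ($8,725): deductible takes $2,258, $6,467 remains; 40% of $6,467 = $2,586.80. Owner owes $4,844.80 (running OOP $4,844.80).
#2 ($195): deductible met; 40% of $195 = $78. Owner pays $78; OOP now $4,922.80.
#3 ($911): 40% coinsurance on $911 = $364.40. Owner pays $364.40; OOP now $5,287.20.
#4 ($811): deductible met; 40% of $811 = $324.40. Owner owes $324.40 (running OOP $5,611.60).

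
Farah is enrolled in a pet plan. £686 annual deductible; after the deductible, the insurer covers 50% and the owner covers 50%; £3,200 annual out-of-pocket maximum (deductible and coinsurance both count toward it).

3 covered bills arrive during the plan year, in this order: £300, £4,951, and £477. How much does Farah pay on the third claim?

Claim 1 — £300: entire amount goes to the deductible. Owner owes £300 (running OOP £300).
Claim 2 — £4,951: £386 finishes the deductible; £4,565 goes to coinsurance; 50% of £4,565 = £2,282.50. Cost to owner: £2,668.50. OOP to date £2,968.50.
Claim 3 — £477: deductible already satisfied, so owner's share is 50% × £477 = £238.50. That would push OOP to £3,207, over the £3,200 cap, so owner pays £3,200 − £2,968.50 = £231.50.

£231.50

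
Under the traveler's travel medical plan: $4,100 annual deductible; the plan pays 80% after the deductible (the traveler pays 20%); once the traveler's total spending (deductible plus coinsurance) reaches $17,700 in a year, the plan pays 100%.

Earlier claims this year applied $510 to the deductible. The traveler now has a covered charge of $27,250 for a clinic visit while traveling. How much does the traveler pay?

$8,322

Deductible still to meet: $4,100 − $510 = $3,590.
The remaining $23,660 (= $27,250 − $3,590) moves to coinsurance.
20% of $23,660 = $4,732 falls to the traveler.
Traveler responsibility before any cap: $3,590 + $4,732 = $8,322.
Total out-of-pocket so far would be $510 + $8,322 = $8,832, below the $17,700 cap — no reduction.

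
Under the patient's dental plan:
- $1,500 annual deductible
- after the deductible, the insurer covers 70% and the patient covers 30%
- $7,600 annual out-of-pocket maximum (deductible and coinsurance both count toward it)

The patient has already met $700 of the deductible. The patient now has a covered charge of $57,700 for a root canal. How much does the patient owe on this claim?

$6,900

Deductible still to meet: $1,500 − $700 = $800.
The remaining $56,900 (= $57,700 − $800) moves to coinsurance.
Coinsurance: $56,900 × 30% = $17,070.
So the patient owes $800 + $17,070 = $17,870 before any cap.
Year-to-date out-of-pocket would reach $700 + $17,870 = $18,570, above the $7,600 maximum, so the patient pays only $7,600 − $700 = $6,900.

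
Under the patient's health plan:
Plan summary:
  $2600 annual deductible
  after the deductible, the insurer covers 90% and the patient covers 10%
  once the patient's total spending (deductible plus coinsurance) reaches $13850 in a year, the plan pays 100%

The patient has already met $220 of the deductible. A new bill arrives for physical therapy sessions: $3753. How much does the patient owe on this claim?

$2517.30

Deductible still to meet: $2600 − $220 = $2380.
After the $2380 deductible portion, $3753 − $2380 = $1373 is subject to coinsurance.
Patient's 10% share of $1373 is $137.30.
That puts the patient's cost at $2380 + $137.30 = $2517.30 before any cap.
Cumulative spending $220 + $2517.30 = $2737.30 stays under the $13850 maximum.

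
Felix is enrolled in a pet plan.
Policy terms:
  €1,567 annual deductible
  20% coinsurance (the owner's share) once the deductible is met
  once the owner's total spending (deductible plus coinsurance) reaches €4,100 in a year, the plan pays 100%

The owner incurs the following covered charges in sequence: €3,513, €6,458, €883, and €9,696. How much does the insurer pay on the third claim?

Claim 1 (€3,513): €1,567 finishes the deductible; €1,946 goes to coinsurance; coinsurance €1,946 × 20% = €389.20. Owner pays €1,956.20; OOP now €1,956.20. Insurer: €3,513 − €1,956.20 = €1,556.80.
Claim 2 (€6,458): deductible already satisfied, so owner's share is 20% × €6,458 = €1,291.60. Owner owes €1,291.60 (running OOP €3,247.80). Insurer: €6,458 − €1,291.60 = €5,166.40.
Claim 3 (€883): 20% coinsurance on €883 = €176.60. Owner pays €176.60; OOP now €3,424.40. Plan pays €883 − €176.60 = €706.40.

€706.40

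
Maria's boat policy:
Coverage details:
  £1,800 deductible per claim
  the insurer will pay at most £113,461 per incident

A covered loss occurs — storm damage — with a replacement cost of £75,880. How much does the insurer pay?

Subtract the deductible: £75,880 − £1,800 = £74,080.
£74,080 is within the £113,461 limit, so the insurer pays £74,080.

£74,080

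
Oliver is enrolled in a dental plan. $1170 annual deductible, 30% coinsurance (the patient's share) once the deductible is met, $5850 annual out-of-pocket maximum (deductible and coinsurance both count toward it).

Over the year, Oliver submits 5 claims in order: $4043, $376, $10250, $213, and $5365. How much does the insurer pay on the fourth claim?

$149.10

Claim 1 ($4043): $1170 finishes the deductible; $2873 goes to coinsurance; patient's 30% is $861.90. Cost to patient: $2031.90. OOP to date $2031.90. Plan pays $4043 − $2031.90 = $2011.10.
Claim 2 ($376): deductible met; 30% of $376 = $112.80. Patient pays $112.80; OOP now $2144.70. Insurer: $376 − $112.80 = $263.20.
Claim 3 ($10250): 30% coinsurance on $10250 = $3075. Patient pays $3075; OOP now $5219.70. Plan pays $10250 − $3075 = $7175.
Claim 4 ($213): deductible met; 30% of $213 = $63.90. Cost to patient: $63.90. OOP to date $5283.60. Plan pays $213 − $63.90 = $149.10.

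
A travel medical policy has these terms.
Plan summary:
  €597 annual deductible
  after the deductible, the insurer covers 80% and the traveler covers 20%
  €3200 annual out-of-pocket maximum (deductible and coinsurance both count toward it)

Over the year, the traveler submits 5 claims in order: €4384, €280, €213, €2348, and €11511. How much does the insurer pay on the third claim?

€170.40

#1 (€4384): deductible takes €597, €3787 remains; coinsurance €3787 × 20% = €757.40. Traveler owes €1354.40 (running OOP €1354.40). Plan pays €4384 − €1354.40 = €3029.60.
#2 (€280): deductible already satisfied, so traveler's share is 20% × €280 = €56. Cost to traveler: €56. OOP to date €1410.40. Plan pays €280 − €56 = €224.
#3 (€213): deductible already satisfied, so traveler's share is 20% × €213 = €42.60. Traveler owes €42.60 (running OOP €1453). Insurer: €213 − €42.60 = €170.40.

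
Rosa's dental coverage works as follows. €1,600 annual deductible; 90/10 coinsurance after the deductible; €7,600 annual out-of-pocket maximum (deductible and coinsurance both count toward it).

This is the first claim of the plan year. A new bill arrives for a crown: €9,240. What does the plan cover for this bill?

Nothing has been paid toward the €1,600 deductible, so the first €1,600 of this charge is applied there.
That leaves €9,240 − €1,600 = €7,640 for coinsurance.
10% of €7,640 = €764 falls to the patient.
That puts the patient's cost at €1,600 + €764 = €2,364 before any cap.
Total out-of-pocket so far would be €0 + €2,364 = €2,364, below the €7,600 cap — no reduction.
Insurer pays the balance: €9,240 − €2,364 = €6,876.

€6,876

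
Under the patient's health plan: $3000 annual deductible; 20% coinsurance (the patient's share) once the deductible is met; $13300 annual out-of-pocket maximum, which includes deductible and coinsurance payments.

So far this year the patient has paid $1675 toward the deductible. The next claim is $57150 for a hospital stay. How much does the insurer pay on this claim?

$45525

$1675 of the $3000 deductible is already met, leaving $1325.
After the $1325 deductible portion, $57150 − $1325 = $55825 is subject to coinsurance.
Patient's 20% share of $55825 is $11165.
Patient responsibility before any cap: $1325 + $11165 = $12490.
Year-to-date out-of-pocket would reach $1675 + $12490 = $14165, above the $13300 maximum, so the patient pays only $13300 − $1675 = $11625.
The plan picks up $57150 − $11625 = $45525.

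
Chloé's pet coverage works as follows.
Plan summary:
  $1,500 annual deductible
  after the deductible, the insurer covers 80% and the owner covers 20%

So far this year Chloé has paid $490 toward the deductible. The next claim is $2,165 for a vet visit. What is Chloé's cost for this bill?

Remaining deductible: $1,500 − $490 = $1,010.
The remaining $1,155 (= $2,165 − $1,010) moves to coinsurance.
Coinsurance: $1,155 × 20% = $231.
So the owner owes $1,010 + $231 = $1,241.

$1,241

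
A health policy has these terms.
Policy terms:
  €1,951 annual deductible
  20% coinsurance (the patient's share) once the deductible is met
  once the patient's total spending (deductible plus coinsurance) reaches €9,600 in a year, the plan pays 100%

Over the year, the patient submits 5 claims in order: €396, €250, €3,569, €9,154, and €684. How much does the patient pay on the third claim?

€1,757.80

#1 (€396): fully absorbed by the deductible. Cost to patient: €396. OOP to date €396.
#2 (€250): all of it applies to the deductible. Patient pays €250; OOP now €646.
#3 (€3,569): deductible takes €1,305, €2,264 remains; coinsurance €2,264 × 20% = €452.80. Cost to patient: €1,757.80. OOP to date €2,403.80.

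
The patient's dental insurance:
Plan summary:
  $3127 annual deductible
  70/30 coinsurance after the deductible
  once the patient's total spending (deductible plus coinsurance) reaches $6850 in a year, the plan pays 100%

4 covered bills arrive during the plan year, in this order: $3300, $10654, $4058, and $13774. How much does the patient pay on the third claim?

$474.90

Claim 1 — $3300: $3127 to deductible, leaving $173; 30% of $173 = $51.90. Patient pays $3178.90; OOP now $3178.90.
Claim 2 — $10654: deductible already satisfied, so patient's share is 30% × $10654 = $3196.20. Cost to patient: $3196.20. OOP to date $6375.10.
Claim 3 — $4058: 30% coinsurance on $4058 = $1217.40. OOP would hit $7592.50 > $6850, so the cap limits the patient to $6850 − $6375.10 = $474.90.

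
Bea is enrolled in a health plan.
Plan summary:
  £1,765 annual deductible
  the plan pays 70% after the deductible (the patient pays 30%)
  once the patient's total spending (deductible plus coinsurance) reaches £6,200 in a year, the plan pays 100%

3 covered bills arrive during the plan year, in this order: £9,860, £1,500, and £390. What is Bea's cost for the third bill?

£117

Bill 1, £9,860: £1,765 to deductible, leaving £8,095; coinsurance £8,095 × 30% = £2,428.50. Patient pays £4,193.50; OOP now £4,193.50.
Bill 2, £1,500: deductible already satisfied, so patient's share is 30% × £1,500 = £450. Patient pays £450; OOP now £4,643.50.
Bill 3, £390: deductible already satisfied, so patient's share is 30% × £390 = £117. Cost to patient: £117. OOP to date £4,760.50.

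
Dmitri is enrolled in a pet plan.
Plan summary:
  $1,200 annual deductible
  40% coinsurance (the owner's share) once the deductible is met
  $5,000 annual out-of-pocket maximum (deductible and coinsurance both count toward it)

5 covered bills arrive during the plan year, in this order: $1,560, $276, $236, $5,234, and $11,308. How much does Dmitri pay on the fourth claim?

$2,093.60

Claim 1 — $1,560: $1,200 finishes the deductible; $360 goes to coinsurance; owner's 40% is $144. Owner owes $1,344 (running OOP $1,344).
Claim 2 — $276: 40% coinsurance on $276 = $110.40. Owner owes $110.40 (running OOP $1,454.40).
Claim 3 — $236: deductible already satisfied, so owner's share is 40% × $236 = $94.40. Cost to owner: $94.40. OOP to date $1,548.80.
Claim 4 — $5,234: deductible already satisfied, so owner's share is 40% × $5,234 = $2,093.60. Cost to owner: $2,093.60. OOP to date $3,642.40.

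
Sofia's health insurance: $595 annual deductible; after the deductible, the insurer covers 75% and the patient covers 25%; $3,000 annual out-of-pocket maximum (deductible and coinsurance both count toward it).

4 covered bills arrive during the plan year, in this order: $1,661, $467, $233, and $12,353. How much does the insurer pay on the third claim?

$174.75

#1 ($1,661): $595 to deductible, leaving $1,066; 25% of $1,066 = $266.50. Patient owes $861.50 (running OOP $861.50). Insurer: $1,661 − $861.50 = $799.50.
#2 ($467): 25% coinsurance on $467 = $116.75. Patient pays $116.75; OOP now $978.25. Insurer: $467 − $116.75 = $350.25.
#3 ($233): 25% coinsurance on $233 = $58.25. Cost to patient: $58.25. OOP to date $1,036.50. Insurer: $233 − $58.25 = $174.75.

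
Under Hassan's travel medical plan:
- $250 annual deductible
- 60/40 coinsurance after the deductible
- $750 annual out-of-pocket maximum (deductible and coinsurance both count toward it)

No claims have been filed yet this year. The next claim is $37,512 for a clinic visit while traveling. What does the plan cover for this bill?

$36,762

Deductible not yet touched, so the first $250 of the bill goes to the deductible.
That leaves $37,512 − $250 = $37,262 for coinsurance.
40% of $37,262 = $14,904.80 falls to the traveler.
Traveler responsibility before any cap: $250 + $14,904.80 = $15,154.80.
That would bring total out-of-pocket to $15,154.80, past the $750 cap. The traveler is capped at $750 − $0 = $750 on this claim.
Insurer pays the balance: $37,512 − $750 = $36,762.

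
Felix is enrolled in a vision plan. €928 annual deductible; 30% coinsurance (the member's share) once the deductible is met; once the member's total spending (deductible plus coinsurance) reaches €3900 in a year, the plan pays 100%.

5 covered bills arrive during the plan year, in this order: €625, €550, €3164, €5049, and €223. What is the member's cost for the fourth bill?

Claim 1 (€625): entire amount goes to the deductible. Member pays €625; OOP now €625.
Claim 2 (€550): deductible takes €303, €247 remains; member's 30% is €74.10. Member pays €377.10; OOP now €1002.10.
Claim 3 (€3164): deductible met; 30% of €3164 = €949.20. Member owes €949.20 (running OOP €1951.30).
Claim 4 (€5049): deductible met; 30% of €5049 = €1514.70. Cost to member: €1514.70. OOP to date €3466.

€1514.70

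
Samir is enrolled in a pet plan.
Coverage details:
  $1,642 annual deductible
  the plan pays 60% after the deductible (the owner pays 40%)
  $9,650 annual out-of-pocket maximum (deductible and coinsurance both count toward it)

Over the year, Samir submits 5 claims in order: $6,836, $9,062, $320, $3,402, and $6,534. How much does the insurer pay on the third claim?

$192

Bill 1, $6,836: $1,642 finishes the deductible; $5,194 goes to coinsurance; owner's 40% is $2,077.60. Owner pays $3,719.60; OOP now $3,719.60. Plan pays $6,836 − $3,719.60 = $3,116.40.
Bill 2, $9,062: deductible already satisfied, so owner's share is 40% × $9,062 = $3,624.80. Cost to owner: $3,624.80. OOP to date $7,344.40. Plan pays $9,062 − $3,624.80 = $5,437.20.
Bill 3, $320: deductible met; 40% of $320 = $128. Owner owes $128 (running OOP $7,472.40). Insurer: $320 − $128 = $192.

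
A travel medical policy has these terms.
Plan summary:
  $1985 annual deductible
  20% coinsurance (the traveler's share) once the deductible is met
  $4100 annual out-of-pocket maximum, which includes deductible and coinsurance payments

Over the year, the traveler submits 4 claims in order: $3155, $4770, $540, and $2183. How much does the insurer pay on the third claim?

Claim 1 — $3155: deductible takes $1985, $1170 remains; coinsurance $1170 × 20% = $234. Cost to traveler: $2219. OOP to date $2219. Plan pays $3155 − $2219 = $936.
Claim 2 — $4770: deductible already satisfied, so traveler's share is 20% × $4770 = $954. Cost to traveler: $954. OOP to date $3173. Insurer: $4770 − $954 = $3816.
Claim 3 — $540: deductible met; 20% of $540 = $108. Cost to traveler: $108. OOP to date $3281. Insurer: $540 − $108 = $432.

$432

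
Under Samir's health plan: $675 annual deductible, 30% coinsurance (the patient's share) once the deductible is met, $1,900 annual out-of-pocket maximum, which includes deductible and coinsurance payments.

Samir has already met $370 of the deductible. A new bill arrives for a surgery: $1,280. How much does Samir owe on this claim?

$370 of the $675 deductible is already met, leaving $305.
The remaining $975 (= $1,280 − $305) moves to coinsurance.
30% of $975 = $292.50 falls to the patient.
So the patient owes $305 + $292.50 = $597.50 before any cap.
Year-to-date out-of-pocket becomes $370 + $597.50 = $967.50, still under the $1,900 maximum, so no cap applies.

$597.50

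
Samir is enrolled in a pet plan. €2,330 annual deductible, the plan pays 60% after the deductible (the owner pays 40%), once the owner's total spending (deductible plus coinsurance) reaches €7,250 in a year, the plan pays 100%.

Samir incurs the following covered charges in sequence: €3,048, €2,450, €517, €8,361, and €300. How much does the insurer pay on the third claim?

€310.20

Claim 1 — €3,048: €2,330 finishes the deductible; €718 goes to coinsurance; coinsurance €718 × 40% = €287.20. Owner pays €2,617.20; OOP now €2,617.20. Plan pays €3,048 − €2,617.20 = €430.80.
Claim 2 — €2,450: deductible met; 40% of €2,450 = €980. Owner pays €980; OOP now €3,597.20. Insurer: €2,450 − €980 = €1,470.
Claim 3 — €517: deductible already satisfied, so owner's share is 40% × €517 = €206.80. Owner owes €206.80 (running OOP €3,804). Plan pays €517 − €206.80 = €310.20.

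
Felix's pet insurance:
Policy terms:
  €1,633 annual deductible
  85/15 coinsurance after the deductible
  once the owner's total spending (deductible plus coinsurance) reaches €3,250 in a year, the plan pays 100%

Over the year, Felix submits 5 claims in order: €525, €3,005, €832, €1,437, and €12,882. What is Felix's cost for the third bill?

#1 (€525): fully absorbed by the deductible. Owner owes €525 (running OOP €525).
#2 (€3,005): €1,108 to deductible, leaving €1,897; coinsurance €1,897 × 15% = €284.55. Owner owes €1,392.55 (running OOP €1,917.55).
#3 (€832): 15% coinsurance on €832 = €124.80. Owner pays €124.80; OOP now €2,042.35.

€124.80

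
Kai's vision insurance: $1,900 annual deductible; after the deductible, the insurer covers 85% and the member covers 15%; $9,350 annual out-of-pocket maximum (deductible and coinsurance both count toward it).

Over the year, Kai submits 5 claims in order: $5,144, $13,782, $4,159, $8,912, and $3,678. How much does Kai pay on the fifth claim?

Claim 1 ($5,144): $1,900 finishes the deductible; $3,244 goes to coinsurance; coinsurance $3,244 × 15% = $486.60. Member owes $2,386.60 (running OOP $2,386.60).
Claim 2 ($13,782): deductible met; 15% of $13,782 = $2,067.30. Cost to member: $2,067.30. OOP to date $4,453.90.
Claim 3 ($4,159): 15% coinsurance on $4,159 = $623.85. Cost to member: $623.85. OOP to date $5,077.75.
Claim 4 ($8,912): deductible met; 15% of $8,912 = $1,336.80. Member owes $1,336.80 (running OOP $6,414.55).
Claim 5 ($3,678): 15% coinsurance on $3,678 = $551.70. Cost to member: $551.70. OOP to date $6,966.25.

$551.70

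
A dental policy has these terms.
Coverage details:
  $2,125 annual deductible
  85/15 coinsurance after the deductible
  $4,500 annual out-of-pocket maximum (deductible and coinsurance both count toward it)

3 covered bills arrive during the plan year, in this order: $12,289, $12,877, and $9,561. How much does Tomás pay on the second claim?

$850.40

Claim 1 ($12,289): deductible takes $2,125, $10,164 remains; 15% of $10,164 = $1,524.60. Patient owes $3,649.60 (running OOP $3,649.60).
Claim 2 ($12,877): deductible already satisfied, so patient's share is 15% × $12,877 = $1,931.55. That would push OOP to $5,581.15, over the $4,500 cap, so patient pays $4,500 − $3,649.60 = $850.40.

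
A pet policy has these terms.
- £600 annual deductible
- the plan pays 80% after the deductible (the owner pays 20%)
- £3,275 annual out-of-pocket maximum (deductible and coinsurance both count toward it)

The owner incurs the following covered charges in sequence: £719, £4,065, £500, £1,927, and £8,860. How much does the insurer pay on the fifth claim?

Claim 1 — £719: deductible takes £600, £119 remains; coinsurance £119 × 20% = £23.80. Owner owes £623.80 (running OOP £623.80). Insurer: £719 − £623.80 = £95.20.
Claim 2 — £4,065: deductible met; 20% of £4,065 = £813. Cost to owner: £813. OOP to date £1,436.80. Insurer: £4,065 − £813 = £3,252.
Claim 3 — £500: deductible already satisfied, so owner's share is 20% × £500 = £100. Owner pays £100; OOP now £1,536.80. Plan pays £500 − £100 = £400.
Claim 4 — £1,927: deductible met; 20% of £1,927 = £385.40. Owner owes £385.40 (running OOP £1,922.20). Plan pays £1,927 − £385.40 = £1,541.60.
Claim 5 — £8,860: deductible already satisfied, so owner's share is 20% × £8,860 = £1,772. That would push OOP to £3,694.20, over the £3,275 cap, so owner pays £3,275 − £1,922.20 = £1,352.80. Insurer: £8,860 − £1,352.80 = £7,507.20.

£7,507.20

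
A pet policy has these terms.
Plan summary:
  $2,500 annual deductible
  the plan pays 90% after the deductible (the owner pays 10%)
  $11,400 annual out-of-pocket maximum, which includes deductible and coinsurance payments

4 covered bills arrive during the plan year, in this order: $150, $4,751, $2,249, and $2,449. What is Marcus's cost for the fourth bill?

Bill 1, $150: fully absorbed by the deductible. Owner owes $150 (running OOP $150).
Bill 2, $4,751: $2,350 to deductible, leaving $2,401; coinsurance $2,401 × 10% = $240.10. Cost to owner: $2,590.10. OOP to date $2,740.10.
Bill 3, $2,249: deductible met; 10% of $2,249 = $224.90. Owner pays $224.90; OOP now $2,965.
Bill 4, $2,449: deductible met; 10% of $2,449 = $244.90. Owner pays $244.90; OOP now $3,209.90.

$244.90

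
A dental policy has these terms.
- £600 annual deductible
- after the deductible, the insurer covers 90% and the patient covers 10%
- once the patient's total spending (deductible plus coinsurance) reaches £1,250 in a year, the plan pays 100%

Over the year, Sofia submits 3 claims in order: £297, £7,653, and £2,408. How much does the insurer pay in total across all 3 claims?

Claim 1 (£297): fully absorbed by the deductible. Patient owes £297 (running OOP £297). Plan pays £297 − £297 = £0.
Claim 2 (£7,653): deductible takes £303, £7,350 remains; coinsurance £7,350 × 10% = £735. Together that's £303 + £735 = £1,038. That would push OOP to £1,335, over the £1,250 cap, so patient pays £1,250 − £297 = £953. Insurer: £7,653 − £953 = £6,700.
Claim 3 (£2,408): deductible already satisfied, so patient's share is 10% × £2,408 = £240.80. Adding that to £1,250 gives £1,490.80, past the £1,250 cap; patient pays only £1,250 − £1,250 = £0. Insurer: £2,408 − £0 = £2,408.
Insurer total = bills − patient's total = £10,358 − £1,250 = £9,108.

£9,108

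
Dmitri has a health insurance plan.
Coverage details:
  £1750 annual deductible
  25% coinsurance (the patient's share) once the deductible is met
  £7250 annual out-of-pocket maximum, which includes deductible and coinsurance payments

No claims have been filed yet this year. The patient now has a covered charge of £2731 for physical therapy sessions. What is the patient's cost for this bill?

£1995.25

Deductible not yet touched, so the first £1750 of the bill goes to the deductible.
The remaining £981 (= £2731 − £1750) moves to coinsurance.
25% of £981 = £245.25 falls to the patient.
So the patient owes £1750 + £245.25 = £1995.25 before any cap.
Total out-of-pocket so far would be £0 + £1995.25 = £1995.25, below the £7250 cap — no reduction.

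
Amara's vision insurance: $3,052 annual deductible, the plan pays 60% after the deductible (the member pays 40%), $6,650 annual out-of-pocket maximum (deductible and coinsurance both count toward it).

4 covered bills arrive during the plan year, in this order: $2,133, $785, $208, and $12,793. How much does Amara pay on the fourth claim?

$3,568.40

Bill 1, $2,133: fully absorbed by the deductible. Member owes $2,133 (running OOP $2,133).
Bill 2, $785: entire amount goes to the deductible. Member pays $785; OOP now $2,918.
Bill 3, $208: $134 to deductible, leaving $74; 40% of $74 = $29.60. Member pays $163.60; OOP now $3,081.60.
Bill 4, $12,793: deductible met; 40% of $12,793 = $5,117.20. Adding that to $3,081.60 gives $8,198.80, past the $6,650 cap; member pays only $6,650 − $3,081.60 = $3,568.40.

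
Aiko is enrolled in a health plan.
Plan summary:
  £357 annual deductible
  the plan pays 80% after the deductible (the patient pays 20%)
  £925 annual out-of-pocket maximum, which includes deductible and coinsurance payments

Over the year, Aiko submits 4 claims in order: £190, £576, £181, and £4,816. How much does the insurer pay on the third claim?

£144.80

Claim 1 (£190): all of it applies to the deductible. Cost to patient: £190. OOP to date £190. Insurer: £190 − £190 = £0.
Claim 2 (£576): deductible takes £167, £409 remains; patient's 20% is £81.80. Cost to patient: £248.80. OOP to date £438.80. Plan pays £576 − £248.80 = £327.20.
Claim 3 (£181): deductible met; 20% of £181 = £36.20. Patient owes £36.20 (running OOP £475). Plan pays £181 − £36.20 = £144.80.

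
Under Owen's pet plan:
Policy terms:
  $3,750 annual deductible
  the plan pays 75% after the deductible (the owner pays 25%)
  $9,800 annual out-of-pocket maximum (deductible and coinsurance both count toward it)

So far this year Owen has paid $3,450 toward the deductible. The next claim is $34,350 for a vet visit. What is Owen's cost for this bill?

$6,350

Remaining deductible: $3,750 − $3,450 = $300.
After the $300 deductible portion, $34,350 − $300 = $34,050 is subject to coinsurance.
25% of $34,050 = $8,512.50 falls to the owner.
Owner responsibility before any cap: $300 + $8,512.50 = $8,812.50.
Year-to-date out-of-pocket would reach $3,450 + $8,812.50 = $12,262.50, above the $9,800 maximum, so the owner pays only $9,800 − $3,450 = $6,350.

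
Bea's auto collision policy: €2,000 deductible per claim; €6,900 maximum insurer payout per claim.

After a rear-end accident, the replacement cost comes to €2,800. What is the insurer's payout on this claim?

Subtract the deductible: €2,800 − €2,000 = €800.
€800 is within the €6,900 limit, so the insurer pays €800.

€800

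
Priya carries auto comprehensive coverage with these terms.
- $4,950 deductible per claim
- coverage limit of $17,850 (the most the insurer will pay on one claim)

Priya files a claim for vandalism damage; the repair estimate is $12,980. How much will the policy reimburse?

Less the $4,950 deductible: $12,980 − $4,950 = $8,030.
$8,030 ≤ $17,850, so the limit doesn't bind; insurer pays $8,030.

$8,030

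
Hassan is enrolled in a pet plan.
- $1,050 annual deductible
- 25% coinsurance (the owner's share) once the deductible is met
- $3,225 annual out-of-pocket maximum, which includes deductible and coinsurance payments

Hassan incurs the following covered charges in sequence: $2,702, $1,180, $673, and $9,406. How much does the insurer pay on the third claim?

#1 ($2,702): $1,050 to deductible, leaving $1,652; coinsurance $1,652 × 25% = $413. Cost to owner: $1,463. OOP to date $1,463. Plan pays $2,702 − $1,463 = $1,239.
#2 ($1,180): 25% coinsurance on $1,180 = $295. Owner owes $295 (running OOP $1,758). Insurer: $1,180 − $295 = $885.
#3 ($673): 25% coinsurance on $673 = $168.25. Cost to owner: $168.25. OOP to date $1,926.25. Insurer: $673 − $168.25 = $504.75.

$504.75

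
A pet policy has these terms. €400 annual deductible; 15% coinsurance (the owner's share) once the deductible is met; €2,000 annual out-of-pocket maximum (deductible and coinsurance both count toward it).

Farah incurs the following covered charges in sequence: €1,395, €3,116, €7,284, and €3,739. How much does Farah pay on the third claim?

Claim 1 — €1,395: €400 finishes the deductible; €995 goes to coinsurance; owner's 15% is €149.25. Owner owes €549.25 (running OOP €549.25).
Claim 2 — €3,116: 15% coinsurance on €3,116 = €467.40. Owner owes €467.40 (running OOP €1,016.65).
Claim 3 — €7,284: deductible met; 15% of €7,284 = €1,092.60. Adding that to €1,016.65 gives €2,109.25, past the €2,000 cap; owner pays only €2,000 − €1,016.65 = €983.35.

€983.35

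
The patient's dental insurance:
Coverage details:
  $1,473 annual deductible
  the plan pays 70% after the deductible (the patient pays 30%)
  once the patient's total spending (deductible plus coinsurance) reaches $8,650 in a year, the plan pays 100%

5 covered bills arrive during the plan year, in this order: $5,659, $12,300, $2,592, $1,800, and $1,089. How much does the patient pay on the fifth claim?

Claim 1 — $5,659: $1,473 to deductible, leaving $4,186; coinsurance $4,186 × 30% = $1,255.80. Cost to patient: $2,728.80. OOP to date $2,728.80.
Claim 2 — $12,300: deductible met; 30% of $12,300 = $3,690. Patient pays $3,690; OOP now $6,418.80.
Claim 3 — $2,592: 30% coinsurance on $2,592 = $777.60. Patient owes $777.60 (running OOP $7,196.40).
Claim 4 — $1,800: deductible met; 30% of $1,800 = $540. Cost to patient: $540. OOP to date $7,736.40.
Claim 5 — $1,089: deductible met; 30% of $1,089 = $326.70. Patient owes $326.70 (running OOP $8,063.10).

$326.70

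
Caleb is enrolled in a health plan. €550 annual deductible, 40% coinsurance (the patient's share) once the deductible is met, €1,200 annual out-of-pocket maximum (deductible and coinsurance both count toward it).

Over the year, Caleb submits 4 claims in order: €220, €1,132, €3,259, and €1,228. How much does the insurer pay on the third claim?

Claim 1 (€220): entire amount goes to the deductible. Cost to patient: €220. OOP to date €220. Plan pays €220 − €220 = €0.
Claim 2 (€1,132): €330 finishes the deductible; €802 goes to coinsurance; coinsurance €802 × 40% = €320.80. Patient owes €650.80 (running OOP €870.80). Plan pays €1,132 − €650.80 = €481.20.
Claim 3 (€3,259): deductible already satisfied, so patient's share is 40% × €3,259 = €1,303.60. OOP would hit €2,174.40 > €1,200, so the cap limits the patient to €1,200 − €870.80 = €329.20. Insurer: €3,259 − €329.20 = €2,929.80.

€2,929.80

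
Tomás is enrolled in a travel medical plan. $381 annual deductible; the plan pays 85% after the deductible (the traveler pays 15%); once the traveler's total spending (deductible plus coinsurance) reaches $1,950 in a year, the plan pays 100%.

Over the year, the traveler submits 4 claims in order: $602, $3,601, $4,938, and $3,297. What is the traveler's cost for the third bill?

$740.70

Claim 1 ($602): $381 finishes the deductible; $221 goes to coinsurance; 15% of $221 = $33.15. Traveler pays $414.15; OOP now $414.15.
Claim 2 ($3,601): deductible already satisfied, so traveler's share is 15% × $3,601 = $540.15. Cost to traveler: $540.15. OOP to date $954.30.
Claim 3 ($4,938): deductible already satisfied, so traveler's share is 15% × $4,938 = $740.70. Traveler owes $740.70 (running OOP $1,695).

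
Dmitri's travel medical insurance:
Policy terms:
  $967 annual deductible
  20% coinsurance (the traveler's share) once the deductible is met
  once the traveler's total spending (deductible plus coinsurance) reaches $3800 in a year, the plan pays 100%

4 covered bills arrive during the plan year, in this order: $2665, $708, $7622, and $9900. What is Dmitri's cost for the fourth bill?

$827.40

Claim 1 — $2665: $967 finishes the deductible; $1698 goes to coinsurance; coinsurance $1698 × 20% = $339.60. Traveler owes $1306.60 (running OOP $1306.60).
Claim 2 — $708: deductible already satisfied, so traveler's share is 20% × $708 = $141.60. Traveler owes $141.60 (running OOP $1448.20).
Claim 3 — $7622: 20% coinsurance on $7622 = $1524.40. Traveler owes $1524.40 (running OOP $2972.60).
Claim 4 — $9900: deductible already satisfied, so traveler's share is 20% × $9900 = $1980. That would push OOP to $4952.60, over the $3800 cap, so traveler pays $3800 − $2972.60 = $827.40.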